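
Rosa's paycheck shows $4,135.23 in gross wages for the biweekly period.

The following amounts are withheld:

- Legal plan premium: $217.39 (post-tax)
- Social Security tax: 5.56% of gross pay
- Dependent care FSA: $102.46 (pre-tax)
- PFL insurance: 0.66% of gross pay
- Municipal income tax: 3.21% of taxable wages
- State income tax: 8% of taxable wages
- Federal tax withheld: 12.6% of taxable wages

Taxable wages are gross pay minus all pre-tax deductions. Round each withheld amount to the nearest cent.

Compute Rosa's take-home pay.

$2,597.97

Dependent care FSA: $102.46
Taxable wages = $4,135.23 − $102.46 = $4,032.77
Federal tax withheld: $4,032.77 × 0.126 = $508.13
State income tax: $4,032.77 × 0.08 = $322.62
Municipal income tax: $4,032.77 × 0.0321 = $129.45
PFL insurance: $4,135.23 × 0.0066 = $27.29
Social Security tax: $4,135.23 × 0.0556 = $229.92
Legal plan premium: $217.39
Total deductions = $102.46 + $508.13 + $322.62 + $129.45 + $27.29 + $229.92 + $217.39 = $1,537.26
Net pay = $4,135.23 − $1,537.26 = $2,597.97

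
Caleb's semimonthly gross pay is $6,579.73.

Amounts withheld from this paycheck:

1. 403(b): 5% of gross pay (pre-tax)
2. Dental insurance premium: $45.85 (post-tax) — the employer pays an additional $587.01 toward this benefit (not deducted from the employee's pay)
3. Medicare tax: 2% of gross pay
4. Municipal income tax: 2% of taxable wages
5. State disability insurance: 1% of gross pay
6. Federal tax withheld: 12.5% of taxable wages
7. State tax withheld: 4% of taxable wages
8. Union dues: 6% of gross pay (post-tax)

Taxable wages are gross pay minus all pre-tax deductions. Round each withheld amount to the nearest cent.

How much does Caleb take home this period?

403(b): $6,579.73 × 0.05 = $328.99
Taxable wages = $6,579.73 − $328.99 = $6,250.74
State tax withheld: $6,250.74 × 0.04 = $250.03
Municipal income tax: $6,250.74 × 0.02 = $125.01
Federal tax withheld: $6,250.74 × 0.125 = $781.34
State disability insurance: $6,579.73 × 0.01 = $65.80
Medicare tax: $6,579.73 × 0.02 = $131.59
Union dues: $6,579.73 × 0.06 = $394.78
Dental insurance premium: $45.85
(Employer's $587.01 toward dental insurance premium is not withheld from the employee.)
Total deductions = $328.99 + $250.03 + $125.01 + $781.34 + $65.80 + $131.59 + $394.78 + $45.85 = $2,123.39
Net pay = $6,579.73 − $2,123.39 = $4,456.34

$4,456.34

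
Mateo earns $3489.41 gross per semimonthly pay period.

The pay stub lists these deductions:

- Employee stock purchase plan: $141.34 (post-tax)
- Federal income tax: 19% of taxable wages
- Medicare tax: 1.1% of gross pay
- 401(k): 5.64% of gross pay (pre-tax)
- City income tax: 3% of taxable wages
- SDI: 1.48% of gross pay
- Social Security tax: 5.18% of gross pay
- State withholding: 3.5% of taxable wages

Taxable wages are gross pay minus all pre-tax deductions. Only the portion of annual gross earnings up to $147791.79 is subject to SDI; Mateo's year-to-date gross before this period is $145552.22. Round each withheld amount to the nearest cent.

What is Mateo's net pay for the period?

401(k): $3489.41 × 0.0564 = $196.80
Taxable wages = $3489.41 − $196.80 = $3292.61
Federal income tax: $3292.61 × 0.19 = $625.60
City income tax: $3292.61 × 0.03 = $98.78
State withholding: $3292.61 × 0.035 = $115.24
Social Security tax: $3489.41 × 0.0518 = $180.75
SDI: only $147791.79 − $145552.22 = $2239.57 of this check is subject → $2239.57 × 0.0148 = $33.15
Medicare tax: $3489.41 × 0.011 = $38.38
Employee stock purchase plan: $141.34
Total deductions = $196.80 + $625.60 + $98.78 + $115.24 + $180.75 + $33.15 + $38.38 + $141.34 = $1430.04
Net pay = $3489.41 − $1430.04 = $2059.37

$2059.37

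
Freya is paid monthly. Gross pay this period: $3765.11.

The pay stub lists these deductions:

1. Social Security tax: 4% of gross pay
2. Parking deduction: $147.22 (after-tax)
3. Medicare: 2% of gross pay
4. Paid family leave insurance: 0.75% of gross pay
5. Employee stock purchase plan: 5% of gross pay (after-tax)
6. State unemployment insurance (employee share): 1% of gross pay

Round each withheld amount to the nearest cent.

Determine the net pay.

$3137.84

Paid family leave insurance: $3765.11 × 0.0075 = $28.24
Medicare: $3765.11 × 0.02 = $75.30
Social Security tax: $3765.11 × 0.04 = $150.60
State unemployment insurance (employee share): $3765.11 × 0.01 = $37.65
Parking deduction: $147.22
Employee stock purchase plan: $3765.11 × 0.05 = $188.26
Total deductions = $28.24 + $75.30 + $150.60 + $37.65 + $147.22 + $188.26 = $627.27
Net pay = $3765.11 − $627.27 = $3137.84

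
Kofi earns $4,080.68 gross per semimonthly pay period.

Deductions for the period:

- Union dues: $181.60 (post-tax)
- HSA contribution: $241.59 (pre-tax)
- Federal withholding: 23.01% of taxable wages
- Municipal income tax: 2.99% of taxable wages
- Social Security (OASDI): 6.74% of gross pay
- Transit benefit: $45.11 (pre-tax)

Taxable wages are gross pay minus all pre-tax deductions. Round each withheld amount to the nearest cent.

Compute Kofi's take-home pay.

Transit benefit: $45.11
HSA contribution: $241.59
Pre-tax total = $45.11 + $241.59 = $286.70
Taxable wages = $4,080.68 − $286.70 = $3,793.98
Federal withholding: $3,793.98 × 0.2301 = $872.99
Municipal income tax: $3,793.98 × 0.0299 = $113.44
Social Security (OASDI): $4,080.68 × 0.0674 = $275.04
Union dues: $181.60
Total deductions = $45.11 + $241.59 + $872.99 + $113.44 + $275.04 + $181.60 = $1,729.77
Net pay = $4,080.68 − $1,729.77 = $2,350.91

$2,350.91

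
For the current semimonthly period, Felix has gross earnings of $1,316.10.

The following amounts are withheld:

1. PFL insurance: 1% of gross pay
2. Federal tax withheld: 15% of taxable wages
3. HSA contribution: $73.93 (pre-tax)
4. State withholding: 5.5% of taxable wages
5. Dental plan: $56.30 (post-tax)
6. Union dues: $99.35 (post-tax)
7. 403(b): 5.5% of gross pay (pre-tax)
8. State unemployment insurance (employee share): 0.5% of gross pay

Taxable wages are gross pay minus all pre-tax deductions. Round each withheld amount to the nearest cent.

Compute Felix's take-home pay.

HSA contribution: $73.93
403(b): $1,316.10 × 0.055 = $72.39
Pre-tax total = $73.93 + $72.39 = $146.32
Taxable wages = $1,316.10 − $146.32 = $1,169.78
State withholding: $1,169.78 × 0.055 = $64.34
Federal tax withheld: $1,169.78 × 0.15 = $175.47
State unemployment insurance (employee share): $1,316.10 × 0.005 = $6.58
PFL insurance: $1,316.10 × 0.01 = $13.16
Dental plan: $56.30
Union dues: $99.35
Total deductions = $73.93 + $72.39 + $64.34 + $175.47 + $6.58 + $13.16 + $56.30 + $99.35 = $561.52
Net pay = $1,316.10 − $561.52 = $754.58

$754.58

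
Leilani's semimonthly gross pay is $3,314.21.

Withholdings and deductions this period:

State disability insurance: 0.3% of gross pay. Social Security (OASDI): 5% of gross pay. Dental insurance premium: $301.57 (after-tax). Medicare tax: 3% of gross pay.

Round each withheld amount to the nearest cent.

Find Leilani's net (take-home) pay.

$2,737.56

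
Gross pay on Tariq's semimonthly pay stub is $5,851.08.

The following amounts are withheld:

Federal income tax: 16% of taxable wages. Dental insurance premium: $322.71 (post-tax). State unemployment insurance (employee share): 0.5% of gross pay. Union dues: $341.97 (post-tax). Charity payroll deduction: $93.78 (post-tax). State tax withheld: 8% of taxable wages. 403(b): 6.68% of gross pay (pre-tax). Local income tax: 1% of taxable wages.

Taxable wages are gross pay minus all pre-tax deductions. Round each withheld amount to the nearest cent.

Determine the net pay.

$3,307.45

403(b): $5,851.08 × 0.0668 = $390.85
Taxable wages = $5,851.08 − $390.85 = $5,460.23
Local income tax: $5,460.23 × 0.01 = $54.60
Federal income tax: $5,460.23 × 0.16 = $873.64
State tax withheld: $5,460.23 × 0.08 = $436.82
State unemployment insurance (employee share): $5,851.08 × 0.005 = $29.26
Union dues: $341.97
Charity payroll deduction: $93.78
Dental insurance premium: $322.71
Total deductions = $390.85 + $54.60 + $873.64 + $436.82 + $29.26 + $341.97 + $93.78 + $322.71 = $2,543.63
Net pay = $5,851.08 − $2,543.63 = $3,307.45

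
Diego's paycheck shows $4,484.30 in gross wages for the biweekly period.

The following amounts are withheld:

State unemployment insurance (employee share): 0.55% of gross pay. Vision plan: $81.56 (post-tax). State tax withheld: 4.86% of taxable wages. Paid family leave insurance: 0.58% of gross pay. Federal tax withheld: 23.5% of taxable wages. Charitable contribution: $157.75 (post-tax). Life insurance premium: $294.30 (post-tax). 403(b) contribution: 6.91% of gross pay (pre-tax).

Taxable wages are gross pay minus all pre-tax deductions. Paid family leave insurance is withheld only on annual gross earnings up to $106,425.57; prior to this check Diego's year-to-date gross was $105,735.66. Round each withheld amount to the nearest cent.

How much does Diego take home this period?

$2,428.29

403(b) contribution: $4,484.30 × 0.0691 = $309.87
Taxable wages = $4,484.30 − $309.87 = $4,174.43
Federal tax withheld: $4,174.43 × 0.235 = $980.99
State tax withheld: $4,174.43 × 0.0486 = $202.88
Paid family leave insurance: only $106,425.57 − $105,735.66 = $689.91 of this check is subject → $689.91 × 0.0058 = $4.00
State unemployment insurance (employee share): $4,484.30 × 0.0055 = $24.66
Vision plan: $81.56
Charitable contribution: $157.75
Life insurance premium: $294.30
Total deductions = $309.87 + $980.99 + $202.88 + $4.00 + $24.66 + $81.56 + $157.75 + $294.30 = $2,056.01
Net pay = $4,484.30 − $2,056.01 = $2,428.29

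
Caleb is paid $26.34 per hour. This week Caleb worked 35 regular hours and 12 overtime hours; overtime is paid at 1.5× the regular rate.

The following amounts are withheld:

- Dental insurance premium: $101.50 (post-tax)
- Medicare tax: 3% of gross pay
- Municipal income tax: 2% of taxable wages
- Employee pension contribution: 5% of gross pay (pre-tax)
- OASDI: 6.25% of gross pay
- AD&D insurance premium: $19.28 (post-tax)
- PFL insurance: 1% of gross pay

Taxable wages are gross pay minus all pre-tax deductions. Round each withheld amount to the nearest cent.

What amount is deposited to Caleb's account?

Regular pay: 35 × $26.34 = $921.90
Overtime pay: 12 × $26.34 × 1.5 = $474.12
Gross pay = $921.90 + $474.12 = $1,396.02
Employee pension contribution: $1,396.02 × 0.05 = $69.80
Taxable wages = $1,396.02 − $69.80 = $1,326.22
Municipal income tax: $1,326.22 × 0.02 = $26.52
OASDI: $1,396.02 × 0.0625 = $87.25
Medicare tax: $1,396.02 × 0.03 = $41.88
PFL insurance: $1,396.02 × 0.01 = $13.96
AD&D insurance premium: $19.28
Dental insurance premium: $101.50
Total deductions = $69.80 + $26.52 + $87.25 + $41.88 + $13.96 + $19.28 + $101.50 = $360.19
Net pay = $1,396.02 − $360.19 = $1,035.83

$1,035.83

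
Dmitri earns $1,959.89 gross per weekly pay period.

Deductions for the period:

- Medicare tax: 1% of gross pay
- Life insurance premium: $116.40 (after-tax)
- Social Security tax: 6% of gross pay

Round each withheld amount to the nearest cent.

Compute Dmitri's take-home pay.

$1,706.30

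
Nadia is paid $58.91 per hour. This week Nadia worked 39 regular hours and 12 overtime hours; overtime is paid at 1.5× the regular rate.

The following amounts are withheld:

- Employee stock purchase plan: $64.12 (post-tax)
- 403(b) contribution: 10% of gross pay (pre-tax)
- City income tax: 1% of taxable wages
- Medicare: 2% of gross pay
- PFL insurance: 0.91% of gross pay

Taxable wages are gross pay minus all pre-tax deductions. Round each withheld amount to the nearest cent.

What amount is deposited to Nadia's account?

$2,830.02

Regular pay: 39 × $58.91 = $2,297.49
Overtime pay: 12 × $58.91 × 1.5 = $1,060.38
Gross pay = $2,297.49 + $1,060.38 = $3,357.87
403(b) contribution: $3,357.87 × 0.1 = $335.79
Taxable wages = $3,357.87 − $335.79 = $3,022.08
City income tax: $3,022.08 × 0.01 = $30.22
PFL insurance: $3,357.87 × 0.0091 = $30.56
Medicare: $3,357.87 × 0.02 = $67.16
Employee stock purchase plan: $64.12
Total deductions = $335.79 + $30.22 + $30.56 + $67.16 + $64.12 = $527.85
Net pay = $3,357.87 − $527.85 = $2,830.02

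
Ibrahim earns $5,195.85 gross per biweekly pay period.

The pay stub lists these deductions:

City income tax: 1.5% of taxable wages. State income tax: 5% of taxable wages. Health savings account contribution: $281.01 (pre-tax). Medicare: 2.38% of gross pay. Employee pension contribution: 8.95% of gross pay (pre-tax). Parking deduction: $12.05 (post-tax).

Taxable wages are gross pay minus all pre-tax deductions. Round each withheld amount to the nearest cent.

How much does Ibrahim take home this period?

Health savings account contribution: $281.01
Employee pension contribution: $5,195.85 × 0.0895 = $465.03
Pre-tax total = $281.01 + $465.03 = $746.04
Taxable wages = $5,195.85 − $746.04 = $4,449.81
City income tax: $4,449.81 × 0.015 = $66.75
State income tax: $4,449.81 × 0.05 = $222.49
Medicare: $5,195.85 × 0.0238 = $123.66
Parking deduction: $12.05
Total deductions = $281.01 + $465.03 + $66.75 + $222.49 + $123.66 + $12.05 = $1,170.99
Net pay = $5,195.85 − $1,170.99 = $4,024.86

$4,024.86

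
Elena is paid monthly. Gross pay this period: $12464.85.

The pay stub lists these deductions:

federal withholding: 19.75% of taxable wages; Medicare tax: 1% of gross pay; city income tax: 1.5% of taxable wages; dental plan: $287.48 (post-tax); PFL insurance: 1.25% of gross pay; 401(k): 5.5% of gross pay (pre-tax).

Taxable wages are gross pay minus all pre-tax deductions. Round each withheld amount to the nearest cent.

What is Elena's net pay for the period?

$8708.24

401(k): $12464.85 × 0.055 = $685.57
Taxable wages = $12464.85 − $685.57 = $11779.28
City income tax: $11779.28 × 0.015 = $176.69
Federal withholding: $11779.28 × 0.1975 = $2326.41
PFL insurance: $12464.85 × 0.0125 = $155.81
Medicare tax: $12464.85 × 0.01 = $124.65
Dental plan: $287.48
Total deductions = $685.57 + $176.69 + $2326.41 + $155.81 + $124.65 + $287.48 = $3756.61
Net pay = $12464.85 − $3756.61 = $8708.24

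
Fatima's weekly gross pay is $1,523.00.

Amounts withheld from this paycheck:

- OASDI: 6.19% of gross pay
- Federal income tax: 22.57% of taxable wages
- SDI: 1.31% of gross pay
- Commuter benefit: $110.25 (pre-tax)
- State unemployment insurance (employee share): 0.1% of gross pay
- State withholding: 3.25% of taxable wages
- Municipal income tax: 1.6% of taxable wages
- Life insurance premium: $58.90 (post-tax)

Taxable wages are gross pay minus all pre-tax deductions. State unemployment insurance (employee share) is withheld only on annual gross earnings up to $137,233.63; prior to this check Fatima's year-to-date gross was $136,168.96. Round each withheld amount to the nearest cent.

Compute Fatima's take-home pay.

Commuter benefit: $110.25
Taxable wages = $1,523.00 − $110.25 = $1,412.75
Federal income tax: $1,412.75 × 0.2257 = $318.86
State withholding: $1,412.75 × 0.0325 = $45.91
Municipal income tax: $1,412.75 × 0.016 = $22.60
SDI: $1,523.00 × 0.0131 = $19.95
OASDI: $1,523.00 × 0.0619 = $94.27
State unemployment insurance (employee share): only $137,233.63 − $136,168.96 = $1,064.67 of this check is subject → $1,064.67 × 0.001 = $1.06
Life insurance premium: $58.90
Total deductions = $110.25 + $318.86 + $45.91 + $22.60 + $19.95 + $94.27 + $1.06 + $58.90 = $671.80
Net pay = $1,523.00 − $671.80 = $851.20

$851.20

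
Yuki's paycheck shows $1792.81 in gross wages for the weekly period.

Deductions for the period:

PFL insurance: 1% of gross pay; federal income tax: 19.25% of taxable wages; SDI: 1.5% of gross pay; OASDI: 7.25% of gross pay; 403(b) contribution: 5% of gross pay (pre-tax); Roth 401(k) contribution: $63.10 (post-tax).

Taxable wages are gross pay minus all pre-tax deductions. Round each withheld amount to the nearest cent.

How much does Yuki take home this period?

403(b) contribution: $1792.81 × 0.05 = $89.64
Taxable wages = $1792.81 − $89.64 = $1703.17
Federal income tax: $1703.17 × 0.1925 = $327.86
PFL insurance: $1792.81 × 0.01 = $17.93
OASDI: $1792.81 × 0.0725 = $129.98
SDI: $1792.81 × 0.015 = $26.89
Roth 401(k) contribution: $63.10
Total deductions = $89.64 + $327.86 + $17.93 + $129.98 + $26.89 + $63.10 = $655.40
Net pay = $1792.81 − $655.40 = $1137.41

$1137.41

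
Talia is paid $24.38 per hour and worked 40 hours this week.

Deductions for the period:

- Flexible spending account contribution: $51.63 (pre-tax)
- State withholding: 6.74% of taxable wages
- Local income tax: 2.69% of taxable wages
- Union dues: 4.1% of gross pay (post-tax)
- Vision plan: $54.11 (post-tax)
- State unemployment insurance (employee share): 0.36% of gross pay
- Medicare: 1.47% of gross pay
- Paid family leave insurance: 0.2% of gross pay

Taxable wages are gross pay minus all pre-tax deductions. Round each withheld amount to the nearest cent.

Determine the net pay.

Gross pay: 40 × $24.38 = $975.20
Flexible spending account contribution: $51.63
Taxable wages = $975.20 − $51.63 = $923.57
Local income tax: $923.57 × 0.0269 = $24.84
State withholding: $923.57 × 0.0674 = $62.25
Medicare: $975.20 × 0.0147 = $14.34
State unemployment insurance (employee share): $975.20 × 0.0036 = $3.51
Paid family leave insurance: $975.20 × 0.002 = $1.95
Vision plan: $54.11
Union dues: $975.20 × 0.041 = $39.98
Total deductions = $51.63 + $24.84 + $62.25 + $14.34 + $3.51 + $1.95 + $54.11 + $39.98 = $252.61
Net pay = $975.20 − $252.61 = $722.59

$722.59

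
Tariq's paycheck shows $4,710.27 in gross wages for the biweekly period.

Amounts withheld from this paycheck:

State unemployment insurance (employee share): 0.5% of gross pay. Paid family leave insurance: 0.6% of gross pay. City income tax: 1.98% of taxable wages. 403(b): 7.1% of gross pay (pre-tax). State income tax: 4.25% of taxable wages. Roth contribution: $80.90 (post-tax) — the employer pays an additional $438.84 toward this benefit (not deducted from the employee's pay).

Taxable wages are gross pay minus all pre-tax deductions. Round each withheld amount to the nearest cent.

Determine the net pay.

403(b): $4,710.27 × 0.071 = $334.43
Taxable wages = $4,710.27 − $334.43 = $4,375.84
State income tax: $4,375.84 × 0.0425 = $185.97
City income tax: $4,375.84 × 0.0198 = $86.64
State unemployment insurance (employee share): $4,710.27 × 0.005 = $23.55
Paid family leave insurance: $4,710.27 × 0.006 = $28.26
Roth contribution: $80.90
(Employer's $438.84 toward Roth contribution is not withheld from the employee.)
Total deductions = $334.43 + $185.97 + $86.64 + $23.55 + $28.26 + $80.90 = $739.75
Net pay = $4,710.27 − $739.75 = $3,970.52

$3,970.52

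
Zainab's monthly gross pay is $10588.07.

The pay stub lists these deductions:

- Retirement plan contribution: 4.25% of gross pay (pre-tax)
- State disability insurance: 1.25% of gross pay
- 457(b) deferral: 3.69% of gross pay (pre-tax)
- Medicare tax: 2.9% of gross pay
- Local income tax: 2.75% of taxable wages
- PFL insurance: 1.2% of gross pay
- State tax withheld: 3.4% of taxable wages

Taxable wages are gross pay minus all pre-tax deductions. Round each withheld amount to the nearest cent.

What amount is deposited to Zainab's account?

Retirement plan contribution: $10588.07 × 0.0425 = $449.99
457(b) deferral: $10588.07 × 0.0369 = $390.70
Pre-tax total = $449.99 + $390.70 = $840.69
Taxable wages = $10588.07 − $840.69 = $9747.38
State tax withheld: $9747.38 × 0.034 = $331.41
Local income tax: $9747.38 × 0.0275 = $268.05
Medicare tax: $10588.07 × 0.029 = $307.05
State disability insurance: $10588.07 × 0.0125 = $132.35
PFL insurance: $10588.07 × 0.012 = $127.06
Total deductions = $449.99 + $390.70 + $331.41 + $268.05 + $307.05 + $132.35 + $127.06 = $2006.61
Net pay = $10588.07 − $2006.61 = $8581.46

$8581.46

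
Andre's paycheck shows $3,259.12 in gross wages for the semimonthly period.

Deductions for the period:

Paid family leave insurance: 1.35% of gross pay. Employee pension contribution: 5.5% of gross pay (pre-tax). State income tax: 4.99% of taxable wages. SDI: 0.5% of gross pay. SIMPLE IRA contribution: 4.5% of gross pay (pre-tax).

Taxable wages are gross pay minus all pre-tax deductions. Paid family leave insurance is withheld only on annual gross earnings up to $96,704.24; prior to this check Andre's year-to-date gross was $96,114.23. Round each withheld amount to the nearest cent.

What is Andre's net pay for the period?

$2,762.57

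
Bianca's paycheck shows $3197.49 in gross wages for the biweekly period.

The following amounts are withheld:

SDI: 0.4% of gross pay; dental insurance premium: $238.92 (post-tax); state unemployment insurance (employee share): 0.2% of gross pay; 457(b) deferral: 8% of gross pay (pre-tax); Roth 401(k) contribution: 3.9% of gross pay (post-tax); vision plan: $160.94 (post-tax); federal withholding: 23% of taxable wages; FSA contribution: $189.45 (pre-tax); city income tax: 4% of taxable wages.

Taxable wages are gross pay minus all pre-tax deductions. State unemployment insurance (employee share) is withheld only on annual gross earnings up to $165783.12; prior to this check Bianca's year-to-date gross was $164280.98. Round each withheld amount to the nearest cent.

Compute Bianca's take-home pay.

$1468.78

457(b) deferral: $3197.49 × 0.08 = $255.80
FSA contribution: $189.45
Pre-tax total = $255.80 + $189.45 = $445.25
Taxable wages = $3197.49 − $445.25 = $2752.24
City income tax: $2752.24 × 0.04 = $110.09
Federal withholding: $2752.24 × 0.23 = $633.02
SDI: $3197.49 × 0.004 = $12.79
State unemployment insurance (employee share): only $165783.12 − $164280.98 = $1502.14 of this check is subject → $1502.14 × 0.002 = $3.00
Dental insurance premium: $238.92
Roth 401(k) contribution: $3197.49 × 0.039 = $124.70
Vision plan: $160.94
Total deductions = $255.80 + $189.45 + $110.09 + $633.02 + $12.79 + $3.00 + $238.92 + $124.70 + $160.94 = $1728.71
Net pay = $3197.49 − $1728.71 = $1468.78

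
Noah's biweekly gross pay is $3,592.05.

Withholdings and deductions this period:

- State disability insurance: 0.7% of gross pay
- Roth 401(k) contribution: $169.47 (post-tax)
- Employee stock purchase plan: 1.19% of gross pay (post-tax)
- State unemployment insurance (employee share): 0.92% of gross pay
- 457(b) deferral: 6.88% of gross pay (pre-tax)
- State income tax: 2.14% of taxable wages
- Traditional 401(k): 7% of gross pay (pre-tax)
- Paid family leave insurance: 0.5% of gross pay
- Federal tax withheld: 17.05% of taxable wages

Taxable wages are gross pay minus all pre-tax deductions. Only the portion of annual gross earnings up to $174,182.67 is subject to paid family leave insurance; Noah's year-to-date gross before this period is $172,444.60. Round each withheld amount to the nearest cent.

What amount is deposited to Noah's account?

457(b) deferral: $3,592.05 × 0.0688 = $247.13
Traditional 401(k): $3,592.05 × 0.07 = $251.44
Pre-tax total = $247.13 + $251.44 = $498.57
Taxable wages = $3,592.05 − $498.57 = $3,093.48
Federal tax withheld: $3,093.48 × 0.1705 = $527.44
State income tax: $3,093.48 × 0.0214 = $66.20
Paid family leave insurance: only $174,182.67 − $172,444.60 = $1,738.07 of this check is subject → $1,738.07 × 0.005 = $8.69
State disability insurance: $3,592.05 × 0.007 = $25.14
State unemployment insurance (employee share): $3,592.05 × 0.0092 = $33.05
Roth 401(k) contribution: $169.47
Employee stock purchase plan: $3,592.05 × 0.0119 = $42.75
Total deductions = $247.13 + $251.44 + $527.44 + $66.20 + $8.69 + $25.14 + $33.05 + $169.47 + $42.75 = $1,371.31
Net pay = $3,592.05 − $1,371.31 = $2,220.74

$2,220.74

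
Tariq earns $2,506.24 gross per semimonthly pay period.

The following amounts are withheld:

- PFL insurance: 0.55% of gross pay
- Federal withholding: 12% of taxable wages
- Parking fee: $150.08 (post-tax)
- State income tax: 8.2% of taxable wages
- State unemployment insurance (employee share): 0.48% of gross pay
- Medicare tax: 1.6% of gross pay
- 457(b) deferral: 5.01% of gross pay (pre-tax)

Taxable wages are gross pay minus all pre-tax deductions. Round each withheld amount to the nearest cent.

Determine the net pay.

457(b) deferral: $2,506.24 × 0.0501 = $125.56
Taxable wages = $2,506.24 − $125.56 = $2,380.68
Federal withholding: $2,380.68 × 0.12 = $285.68
State income tax: $2,380.68 × 0.082 = $195.22
Medicare tax: $2,506.24 × 0.016 = $40.10
PFL insurance: $2,506.24 × 0.0055 = $13.78
State unemployment insurance (employee share): $2,506.24 × 0.0048 = $12.03
Parking fee: $150.08
Total deductions = $125.56 + $285.68 + $195.22 + $40.10 + $13.78 + $12.03 + $150.08 = $822.45
Net pay = $2,506.24 − $822.45 = $1,683.79

$1,683.79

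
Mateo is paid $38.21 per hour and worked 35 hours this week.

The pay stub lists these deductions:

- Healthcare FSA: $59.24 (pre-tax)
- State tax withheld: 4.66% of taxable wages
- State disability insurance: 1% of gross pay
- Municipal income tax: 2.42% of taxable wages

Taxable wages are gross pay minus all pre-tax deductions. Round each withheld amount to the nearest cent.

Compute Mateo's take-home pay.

Gross pay: 35 × $38.21 = $1,337.35
Healthcare FSA: $59.24
Taxable wages = $1,337.35 − $59.24 = $1,278.11
Municipal income tax: $1,278.11 × 0.0242 = $30.93
State tax withheld: $1,278.11 × 0.0466 = $59.56
State disability insurance: $1,337.35 × 0.01 = $13.37
Total deductions = $59.24 + $30.93 + $59.56 + $13.37 = $163.10
Net pay = $1,337.35 − $163.10 = $1,174.25

$1,174.25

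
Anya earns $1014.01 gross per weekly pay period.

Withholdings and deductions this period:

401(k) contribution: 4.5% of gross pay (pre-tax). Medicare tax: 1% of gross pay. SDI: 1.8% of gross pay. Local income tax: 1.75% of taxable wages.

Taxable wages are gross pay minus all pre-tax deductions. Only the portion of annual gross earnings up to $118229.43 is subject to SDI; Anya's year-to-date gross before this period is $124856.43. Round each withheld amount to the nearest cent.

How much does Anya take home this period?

401(k) contribution: $1014.01 × 0.045 = $45.63
Taxable wages = $1014.01 − $45.63 = $968.38
Local income tax: $968.38 × 0.0175 = $16.95
SDI: annual cap $118229.43 already reached (YTD $124856.43), so $0.00
Medicare tax: $1014.01 × 0.01 = $10.14
Total deductions = $45.63 + $16.95 + $0.00 + $10.14 = $72.72
Net pay = $1014.01 − $72.72 = $941.29

$941.29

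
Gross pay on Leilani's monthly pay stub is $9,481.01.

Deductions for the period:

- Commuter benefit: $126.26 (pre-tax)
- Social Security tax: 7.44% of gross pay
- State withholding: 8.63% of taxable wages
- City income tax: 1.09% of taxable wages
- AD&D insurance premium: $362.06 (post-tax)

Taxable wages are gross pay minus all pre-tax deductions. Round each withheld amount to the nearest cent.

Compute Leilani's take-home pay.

Commuter benefit: $126.26
Taxable wages = $9,481.01 − $126.26 = $9,354.75
State withholding: $9,354.75 × 0.0863 = $807.31
City income tax: $9,354.75 × 0.0109 = $101.97
Social Security tax: $9,481.01 × 0.0744 = $705.39
AD&D insurance premium: $362.06
Total deductions = $126.26 + $807.31 + $101.97 + $705.39 + $362.06 = $2,102.99
Net pay = $9,481.01 − $2,102.99 = $7,378.02

$7,378.02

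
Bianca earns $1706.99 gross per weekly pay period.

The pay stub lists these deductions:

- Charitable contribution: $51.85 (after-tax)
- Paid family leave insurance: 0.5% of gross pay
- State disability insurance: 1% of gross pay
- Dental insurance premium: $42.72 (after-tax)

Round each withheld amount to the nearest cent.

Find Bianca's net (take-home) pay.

$1586.82

Paid family leave insurance: $1706.99 × 0.005 = $8.53
State disability insurance: $1706.99 × 0.01 = $17.07
Dental insurance premium: $42.72
Charitable contribution: $51.85
Total deductions = $8.53 + $17.07 + $42.72 + $51.85 = $120.17
Net pay = $1706.99 − $120.17 = $1586.82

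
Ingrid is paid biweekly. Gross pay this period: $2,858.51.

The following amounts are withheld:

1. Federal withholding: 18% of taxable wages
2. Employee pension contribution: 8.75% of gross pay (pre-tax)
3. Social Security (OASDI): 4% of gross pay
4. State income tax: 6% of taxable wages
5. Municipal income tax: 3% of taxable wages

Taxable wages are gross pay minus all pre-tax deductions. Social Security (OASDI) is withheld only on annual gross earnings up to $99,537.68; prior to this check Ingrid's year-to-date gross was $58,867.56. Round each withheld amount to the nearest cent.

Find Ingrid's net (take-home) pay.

Employee pension contribution: $2,858.51 × 0.0875 = $250.12
Taxable wages = $2,858.51 − $250.12 = $2,608.39
State income tax: $2,608.39 × 0.06 = $156.50
Municipal income tax: $2,608.39 × 0.03 = $78.25
Federal withholding: $2,608.39 × 0.18 = $469.51
Social Security (OASDI): cap not yet reached, full $2,858.51 is subject → $2,858.51 × 0.04 = $114.34
Total deductions = $250.12 + $156.50 + $78.25 + $469.51 + $114.34 = $1,068.72
Net pay = $2,858.51 − $1,068.72 = $1,789.79

$1,789.79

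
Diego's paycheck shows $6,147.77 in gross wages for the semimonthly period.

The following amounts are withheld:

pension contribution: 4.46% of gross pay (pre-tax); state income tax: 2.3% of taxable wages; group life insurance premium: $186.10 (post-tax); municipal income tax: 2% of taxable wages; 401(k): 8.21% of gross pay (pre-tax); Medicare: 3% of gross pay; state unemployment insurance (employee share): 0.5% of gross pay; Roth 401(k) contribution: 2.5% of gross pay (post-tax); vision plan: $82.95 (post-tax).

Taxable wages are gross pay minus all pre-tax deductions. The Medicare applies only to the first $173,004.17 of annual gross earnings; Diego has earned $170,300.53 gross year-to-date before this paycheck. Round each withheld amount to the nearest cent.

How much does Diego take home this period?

$4,603.40

Pension contribution: $6,147.77 × 0.0446 = $274.19
401(k): $6,147.77 × 0.0821 = $504.73
Pre-tax total = $274.19 + $504.73 = $778.92
Taxable wages = $6,147.77 − $778.92 = $5,368.85
State income tax: $5,368.85 × 0.023 = $123.48
Municipal income tax: $5,368.85 × 0.02 = $107.38
State unemployment insurance (employee share): $6,147.77 × 0.005 = $30.74
Medicare: only $173,004.17 − $170,300.53 = $2,703.64 of this check is subject → $2,703.64 × 0.03 = $81.11
Roth 401(k) contribution: $6,147.77 × 0.025 = $153.69
Vision plan: $82.95
Group life insurance premium: $186.10
Total deductions = $274.19 + $504.73 + $123.48 + $107.38 + $30.74 + $81.11 + $153.69 + $82.95 + $186.10 = $1,544.37
Net pay = $6,147.77 − $1,544.37 = $4,603.40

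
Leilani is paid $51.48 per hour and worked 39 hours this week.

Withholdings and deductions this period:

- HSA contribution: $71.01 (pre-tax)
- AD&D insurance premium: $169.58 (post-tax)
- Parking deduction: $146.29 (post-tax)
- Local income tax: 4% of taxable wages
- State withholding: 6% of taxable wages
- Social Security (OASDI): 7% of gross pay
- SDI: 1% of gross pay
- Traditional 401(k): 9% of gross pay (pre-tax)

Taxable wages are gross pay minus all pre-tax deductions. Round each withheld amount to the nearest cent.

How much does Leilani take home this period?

Gross pay: 39 × $51.48 = $2,007.72
Traditional 401(k): $2,007.72 × 0.09 = $180.69
HSA contribution: $71.01
Pre-tax total = $180.69 + $71.01 = $251.70
Taxable wages = $2,007.72 − $251.70 = $1,756.02
State withholding: $1,756.02 × 0.06 = $105.36
Local income tax: $1,756.02 × 0.04 = $70.24
SDI: $2,007.72 × 0.01 = $20.08
Social Security (OASDI): $2,007.72 × 0.07 = $140.54
AD&D insurance premium: $169.58
Parking deduction: $146.29
Total deductions = $180.69 + $71.01 + $105.36 + $70.24 + $20.08 + $140.54 + $169.58 + $146.29 = $903.79
Net pay = $2,007.72 − $903.79 = $1,103.93

$1,103.93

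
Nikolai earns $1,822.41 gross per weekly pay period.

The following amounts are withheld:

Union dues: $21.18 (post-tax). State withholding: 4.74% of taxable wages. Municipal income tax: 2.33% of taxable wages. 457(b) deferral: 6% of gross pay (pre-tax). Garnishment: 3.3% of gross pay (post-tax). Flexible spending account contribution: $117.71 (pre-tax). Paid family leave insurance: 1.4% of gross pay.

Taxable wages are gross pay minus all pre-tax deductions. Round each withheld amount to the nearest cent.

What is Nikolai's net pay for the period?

$1,375.74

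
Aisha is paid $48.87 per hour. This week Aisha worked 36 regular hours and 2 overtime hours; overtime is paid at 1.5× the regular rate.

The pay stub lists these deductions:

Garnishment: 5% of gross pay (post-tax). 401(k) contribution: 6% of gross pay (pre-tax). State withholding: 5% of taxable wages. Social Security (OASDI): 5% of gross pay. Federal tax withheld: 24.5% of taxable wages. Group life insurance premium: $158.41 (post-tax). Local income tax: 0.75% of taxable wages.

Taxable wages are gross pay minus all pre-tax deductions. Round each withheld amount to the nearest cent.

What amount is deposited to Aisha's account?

Regular pay: 36 × $48.87 = $1759.32
Overtime pay: 2 × $48.87 × 1.5 = $146.61
Gross pay = $1759.32 + $146.61 = $1905.93
401(k) contribution: $1905.93 × 0.06 = $114.36
Taxable wages = $1905.93 − $114.36 = $1791.57
Local income tax: $1791.57 × 0.0075 = $13.44
State withholding: $1791.57 × 0.05 = $89.58
Federal tax withheld: $1791.57 × 0.245 = $438.93
Social Security (OASDI): $1905.93 × 0.05 = $95.30
Garnishment: $1905.93 × 0.05 = $95.30
Group life insurance premium: $158.41
Total deductions = $114.36 + $13.44 + $89.58 + $438.93 + $95.30 + $95.30 + $158.41 = $1005.32
Net pay = $1905.93 − $1005.32 = $900.61

$900.61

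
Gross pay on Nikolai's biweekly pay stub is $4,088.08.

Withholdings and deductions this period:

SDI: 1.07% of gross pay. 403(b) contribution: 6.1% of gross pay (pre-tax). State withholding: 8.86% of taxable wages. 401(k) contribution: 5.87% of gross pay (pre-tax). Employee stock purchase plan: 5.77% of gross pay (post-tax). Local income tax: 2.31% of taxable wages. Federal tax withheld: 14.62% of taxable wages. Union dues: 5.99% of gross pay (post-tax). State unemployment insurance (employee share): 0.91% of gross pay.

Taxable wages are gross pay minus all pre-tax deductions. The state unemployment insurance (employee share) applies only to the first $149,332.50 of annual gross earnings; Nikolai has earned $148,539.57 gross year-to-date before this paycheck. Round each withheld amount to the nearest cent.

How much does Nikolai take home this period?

401(k) contribution: $4,088.08 × 0.0587 = $239.97
403(b) contribution: $4,088.08 × 0.061 = $249.37
Pre-tax total = $239.97 + $249.37 = $489.34
Taxable wages = $4,088.08 − $489.34 = $3,598.74
Local income tax: $3,598.74 × 0.0231 = $83.13
State withholding: $3,598.74 × 0.0886 = $318.85
Federal tax withheld: $3,598.74 × 0.1462 = $526.14
SDI: $4,088.08 × 0.0107 = $43.74
State unemployment insurance (employee share): only $149,332.50 − $148,539.57 = $792.93 of this check is subject → $792.93 × 0.0091 = $7.22
Employee stock purchase plan: $4,088.08 × 0.0577 = $235.88
Union dues: $4,088.08 × 0.0599 = $244.88
Total deductions = $239.97 + $249.37 + $83.13 + $318.85 + $526.14 + $43.74 + $7.22 + $235.88 + $244.88 = $1,949.18
Net pay = $4,088.08 − $1,949.18 = $2,138.90

$2,138.90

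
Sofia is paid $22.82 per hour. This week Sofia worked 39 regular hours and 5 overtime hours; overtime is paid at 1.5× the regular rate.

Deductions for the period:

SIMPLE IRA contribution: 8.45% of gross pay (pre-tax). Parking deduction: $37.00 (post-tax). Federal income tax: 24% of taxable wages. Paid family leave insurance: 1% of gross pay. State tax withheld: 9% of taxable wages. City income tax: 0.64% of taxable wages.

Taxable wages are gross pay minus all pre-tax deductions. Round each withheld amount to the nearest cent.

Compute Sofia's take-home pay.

$597.05

Regular pay: 39 × $22.82 = $889.98
Overtime pay: 5 × $22.82 × 1.5 = $171.15
Gross pay = $889.98 + $171.15 = $1,061.13
SIMPLE IRA contribution: $1,061.13 × 0.0845 = $89.67
Taxable wages = $1,061.13 − $89.67 = $971.46
City income tax: $971.46 × 0.0064 = $6.22
Federal income tax: $971.46 × 0.24 = $233.15
State tax withheld: $971.46 × 0.09 = $87.43
Paid family leave insurance: $1,061.13 × 0.01 = $10.61
Parking deduction: $37.00
Total deductions = $89.67 + $6.22 + $233.15 + $87.43 + $10.61 + $37.00 = $464.08
Net pay = $1,061.13 − $464.08 = $597.05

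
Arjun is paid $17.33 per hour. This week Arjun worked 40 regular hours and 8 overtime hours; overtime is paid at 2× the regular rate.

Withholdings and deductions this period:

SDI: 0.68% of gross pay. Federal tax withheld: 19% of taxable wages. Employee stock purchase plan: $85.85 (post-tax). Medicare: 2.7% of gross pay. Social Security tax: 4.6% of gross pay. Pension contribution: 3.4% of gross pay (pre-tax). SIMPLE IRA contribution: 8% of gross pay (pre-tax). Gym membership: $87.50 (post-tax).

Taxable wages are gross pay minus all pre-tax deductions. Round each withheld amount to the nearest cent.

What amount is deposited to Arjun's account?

$445.68

Regular pay: 40 × $17.33 = $693.20
Overtime pay: 8 × $17.33 × 2 = $277.28
Gross pay = $693.20 + $277.28 = $970.48
SIMPLE IRA contribution: $970.48 × 0.08 = $77.64
Pension contribution: $970.48 × 0.034 = $33.00
Pre-tax total = $77.64 + $33.00 = $110.64
Taxable wages = $970.48 − $110.64 = $859.84
Federal tax withheld: $859.84 × 0.19 = $163.37
Social Security tax: $970.48 × 0.046 = $44.64
Medicare: $970.48 × 0.027 = $26.20
SDI: $970.48 × 0.0068 = $6.60
Employee stock purchase plan: $85.85
Gym membership: $87.50
Total deductions = $77.64 + $33.00 + $163.37 + $44.64 + $26.20 + $6.60 + $85.85 + $87.50 = $524.80
Net pay = $970.48 − $524.80 = $445.68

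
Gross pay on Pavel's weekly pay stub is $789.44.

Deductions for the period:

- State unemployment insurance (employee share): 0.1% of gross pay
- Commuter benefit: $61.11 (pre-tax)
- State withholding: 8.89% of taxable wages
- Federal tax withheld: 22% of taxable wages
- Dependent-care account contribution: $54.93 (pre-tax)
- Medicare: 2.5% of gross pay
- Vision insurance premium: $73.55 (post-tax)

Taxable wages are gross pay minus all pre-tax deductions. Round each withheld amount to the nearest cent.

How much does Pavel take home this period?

$371.30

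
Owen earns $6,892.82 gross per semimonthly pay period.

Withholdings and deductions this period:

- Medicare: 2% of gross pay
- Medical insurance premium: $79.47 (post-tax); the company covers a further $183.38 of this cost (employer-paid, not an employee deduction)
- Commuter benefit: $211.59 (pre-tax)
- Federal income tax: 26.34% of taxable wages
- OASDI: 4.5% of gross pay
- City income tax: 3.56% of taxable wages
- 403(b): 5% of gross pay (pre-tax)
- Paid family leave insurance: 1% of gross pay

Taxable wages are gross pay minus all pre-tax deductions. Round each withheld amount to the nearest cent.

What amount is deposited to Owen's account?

$3,845.51

Commuter benefit: $211.59
403(b): $6,892.82 × 0.05 = $344.64
Pre-tax total = $211.59 + $344.64 = $556.23
Taxable wages = $6,892.82 − $556.23 = $6,336.59
City income tax: $6,336.59 × 0.0356 = $225.58
Federal income tax: $6,336.59 × 0.2634 = $1,669.06
OASDI: $6,892.82 × 0.045 = $310.18
Paid family leave insurance: $6,892.82 × 0.01 = $68.93
Medicare: $6,892.82 × 0.02 = $137.86
Medical insurance premium: $79.47
(Employer's $183.38 toward medical insurance premium is not withheld from the employee.)
Total deductions = $211.59 + $344.64 + $225.58 + $1,669.06 + $310.18 + $68.93 + $137.86 + $79.47 = $3,047.31
Net pay = $6,892.82 − $3,047.31 = $3,845.51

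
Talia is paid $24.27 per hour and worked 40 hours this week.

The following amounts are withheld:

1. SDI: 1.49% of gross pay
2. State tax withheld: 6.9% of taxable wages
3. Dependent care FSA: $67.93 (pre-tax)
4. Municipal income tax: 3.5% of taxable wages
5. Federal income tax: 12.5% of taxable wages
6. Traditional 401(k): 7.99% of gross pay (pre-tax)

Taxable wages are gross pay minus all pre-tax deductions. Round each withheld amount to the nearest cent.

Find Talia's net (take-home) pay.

Gross pay: 40 × $24.27 = $970.80
Dependent care FSA: $67.93
Traditional 401(k): $970.80 × 0.0799 = $77.57
Pre-tax total = $67.93 + $77.57 = $145.50
Taxable wages = $970.80 − $145.50 = $825.30
Municipal income tax: $825.30 × 0.035 = $28.89
State tax withheld: $825.30 × 0.069 = $56.95
Federal income tax: $825.30 × 0.125 = $103.16
SDI: $970.80 × 0.0149 = $14.46
Total deductions = $67.93 + $77.57 + $28.89 + $56.95 + $103.16 + $14.46 = $348.96
Net pay = $970.80 − $348.96 = $621.84

$621.84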